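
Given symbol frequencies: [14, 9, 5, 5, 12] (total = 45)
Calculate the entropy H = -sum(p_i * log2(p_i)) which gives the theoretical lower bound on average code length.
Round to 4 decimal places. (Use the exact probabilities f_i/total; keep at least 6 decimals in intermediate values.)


Per-symbol terms -p_i * log2(p_i) with p_i = f_i/45:
  p = 14/45 = 0.311111: log2(p) = -1.684498, -p*log2(p) = 0.524066
  p = 9/45 = 0.200000: log2(p) = -2.321928, -p*log2(p) = 0.464386
  p = 5/45 = 0.111111: log2(p) = -3.169925, -p*log2(p) = 0.352214
  p = 5/45 = 0.111111: log2(p) = -3.169925, -p*log2(p) = 0.352214
  p = 12/45 = 0.266667: log2(p) = -1.906891, -p*log2(p) = 0.508504
H = 0.524066 + 0.464386 + 0.352214 + 0.352214 + 0.508504 = 2.201384

H = 2.2014 bits/symbol


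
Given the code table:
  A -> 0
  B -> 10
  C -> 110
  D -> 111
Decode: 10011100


Decoding:
10 -> B
0 -> A
111 -> D
0 -> A
0 -> A


Result: BADAA


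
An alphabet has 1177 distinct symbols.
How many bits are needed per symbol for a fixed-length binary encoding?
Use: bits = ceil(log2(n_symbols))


log2(1177) = 10.2009
Bracket: 2^10 = 1024 < 1177 <= 2^11 = 2048
So ceil(log2(1177)) = 11

bits = ceil(log2(1177)) = ceil(10.2009) = 11 bits


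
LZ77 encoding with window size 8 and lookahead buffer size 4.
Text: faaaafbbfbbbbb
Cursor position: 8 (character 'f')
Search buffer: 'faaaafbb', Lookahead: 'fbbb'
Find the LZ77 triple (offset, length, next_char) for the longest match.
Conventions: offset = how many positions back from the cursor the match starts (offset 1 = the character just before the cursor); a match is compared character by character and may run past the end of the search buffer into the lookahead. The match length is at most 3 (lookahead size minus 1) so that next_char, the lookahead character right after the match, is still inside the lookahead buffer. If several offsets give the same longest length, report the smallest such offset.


Try each offset into the search buffer:
  offset=1 (pos 7, char 'b'): match length 0
  offset=2 (pos 6, char 'b'): match length 0
  offset=3 (pos 5, char 'f'): match length 3
  offset=4 (pos 4, char 'a'): match length 0
  offset=5 (pos 3, char 'a'): match length 0
  offset=6 (pos 2, char 'a'): match length 0
  offset=7 (pos 1, char 'a'): match length 0
  offset=8 (pos 0, char 'f'): match length 1
Longest match has length 3 at offset 3.
next_char = character at position 8 + 3 = 11 -> 'b'

Best match: offset=3, length=3 (matching 'fbb' starting at position 5)
LZ77 triple: (3, 3, 'b')


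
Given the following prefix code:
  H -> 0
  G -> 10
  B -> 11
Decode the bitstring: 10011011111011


Decoding step by step:
Bits 10 -> G
Bits 0 -> H
Bits 11 -> B
Bits 0 -> H
Bits 11 -> B
Bits 11 -> B
Bits 10 -> G
Bits 11 -> B


Decoded message: GHBHBBGB


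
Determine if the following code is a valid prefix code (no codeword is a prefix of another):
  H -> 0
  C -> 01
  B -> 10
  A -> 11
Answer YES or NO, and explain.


Checking each pair (does one codeword prefix another?):
  H='0' vs C='01': prefix -- VIOLATION

NO -- this is NOT a valid prefix code. H (0) is a prefix of C (01).


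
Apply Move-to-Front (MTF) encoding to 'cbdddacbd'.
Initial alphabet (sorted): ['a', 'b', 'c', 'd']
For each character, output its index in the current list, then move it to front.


MTF encoding:
'c': index 2 in ['a', 'b', 'c', 'd'] -> ['c', 'a', 'b', 'd']
'b': index 2 in ['c', 'a', 'b', 'd'] -> ['b', 'c', 'a', 'd']
'd': index 3 in ['b', 'c', 'a', 'd'] -> ['d', 'b', 'c', 'a']
'd': index 0 in ['d', 'b', 'c', 'a'] -> ['d', 'b', 'c', 'a']
'd': index 0 in ['d', 'b', 'c', 'a'] -> ['d', 'b', 'c', 'a']
'a': index 3 in ['d', 'b', 'c', 'a'] -> ['a', 'd', 'b', 'c']
'c': index 3 in ['a', 'd', 'b', 'c'] -> ['c', 'a', 'd', 'b']
'b': index 3 in ['c', 'a', 'd', 'b'] -> ['b', 'c', 'a', 'd']
'd': index 3 in ['b', 'c', 'a', 'd'] -> ['d', 'b', 'c', 'a']


Output: [2, 2, 3, 0, 0, 3, 3, 3, 3]


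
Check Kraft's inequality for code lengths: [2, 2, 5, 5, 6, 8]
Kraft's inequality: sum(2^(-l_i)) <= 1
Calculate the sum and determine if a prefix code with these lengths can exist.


Sum = 2^(-2) + 2^(-2) + 2^(-5) + 2^(-5) + 2^(-6) + 2^(-8)
    = 0.25 + 0.25 + 0.03125 + 0.03125 + 0.015625 + 0.00390625
    = 149/256 = 0.58203125
Since 0.58203125 <= 1, Kraft's inequality IS satisfied.
A prefix code with these lengths CAN exist.

Kraft sum = 0.58203125. Satisfied.


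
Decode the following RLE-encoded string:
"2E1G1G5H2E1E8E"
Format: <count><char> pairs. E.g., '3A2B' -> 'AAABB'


Expanding each <count><char> pair:
  2E -> 'EE'
  1G -> 'G'
  1G -> 'G'
  5H -> 'HHHHH'
  2E -> 'EE'
  1E -> 'E'
  8E -> 'EEEEEEEE'

Decoded = EEGGHHHHHEEEEEEEEEEE


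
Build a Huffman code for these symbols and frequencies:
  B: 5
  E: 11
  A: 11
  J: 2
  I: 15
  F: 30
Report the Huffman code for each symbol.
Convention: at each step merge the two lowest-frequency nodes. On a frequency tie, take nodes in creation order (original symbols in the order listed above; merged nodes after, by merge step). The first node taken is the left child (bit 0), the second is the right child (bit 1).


Huffman tree construction:
Step 1: Merge J(2) + B(5) = 7
Step 2: Merge (J+B)(7) + E(11) = 18
Step 3: Merge A(11) + I(15) = 26
Step 4: Merge ((J+B)+E)(18) + (A+I)(26) = 44
Step 5: Merge F(30) + (((J+B)+E)+(A+I))(44) = 74
Read each symbol's code off the tree from the root (left child = 0, right child = 1).

Codes:
  B: 1001 (length 4)
  E: 101 (length 3)
  A: 110 (length 3)
  J: 1000 (length 4)
  I: 111 (length 3)
  F: 0 (length 1)
Average code length: 169/74 = 2.2838 bits/symbol


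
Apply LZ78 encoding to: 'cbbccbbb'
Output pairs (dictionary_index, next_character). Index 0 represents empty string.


LZ78 encoding steps:
Dictionary: {0: ''}
Step 1: w='' (idx 0), next='c' -> output (0, 'c'), add 'c' as idx 1
Step 2: w='' (idx 0), next='b' -> output (0, 'b'), add 'b' as idx 2
Step 3: w='b' (idx 2), next='c' -> output (2, 'c'), add 'bc' as idx 3
Step 4: w='c' (idx 1), next='b' -> output (1, 'b'), add 'cb' as idx 4
Step 5: w='b' (idx 2), next='b' -> output (2, 'b'), add 'bb' as idx 5


Encoded: [(0, 'c'), (0, 'b'), (2, 'c'), (1, 'b'), (2, 'b')]


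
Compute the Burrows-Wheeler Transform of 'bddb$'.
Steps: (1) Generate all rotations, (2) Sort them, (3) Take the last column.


Rotations (sorted):
  0: $bddb -> last char: b
  1: b$bdd -> last char: d
  2: bddb$ -> last char: $
  3: db$bd -> last char: d
  4: ddb$b -> last char: b


BWT = bd$db


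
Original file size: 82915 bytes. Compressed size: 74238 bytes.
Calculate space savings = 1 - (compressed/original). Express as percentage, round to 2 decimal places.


ratio = compressed/original = 74238/82915 = 0.895351
savings = 1 - ratio = 1 - 0.895351 = 0.104649
as a percentage: 0.104649 * 100 = 10.46%

Space savings = 1 - 74238/82915 = 10.46%


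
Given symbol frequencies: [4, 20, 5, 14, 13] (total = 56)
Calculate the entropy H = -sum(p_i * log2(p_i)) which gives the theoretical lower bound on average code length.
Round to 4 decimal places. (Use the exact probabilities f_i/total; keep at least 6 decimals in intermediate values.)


Per-symbol terms -p_i * log2(p_i) with p_i = f_i/56:
  p = 4/56 = 0.071429: log2(p) = -3.807355, -p*log2(p) = 0.271954
  p = 20/56 = 0.357143: log2(p) = -1.485427, -p*log2(p) = 0.530510
  p = 5/56 = 0.089286: log2(p) = -3.485427, -p*log2(p) = 0.311199
  p = 14/56 = 0.250000: log2(p) = -2.000000, -p*log2(p) = 0.500000
  p = 13/56 = 0.232143: log2(p) = -2.106915, -p*log2(p) = 0.489105
H = 0.271954 + 0.530510 + 0.311199 + 0.500000 + 0.489105 = 2.102768

H = 2.1028 bits/symbol


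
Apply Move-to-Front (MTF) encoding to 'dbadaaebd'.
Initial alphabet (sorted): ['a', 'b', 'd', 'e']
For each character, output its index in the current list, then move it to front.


MTF encoding:
'd': index 2 in ['a', 'b', 'd', 'e'] -> ['d', 'a', 'b', 'e']
'b': index 2 in ['d', 'a', 'b', 'e'] -> ['b', 'd', 'a', 'e']
'a': index 2 in ['b', 'd', 'a', 'e'] -> ['a', 'b', 'd', 'e']
'd': index 2 in ['a', 'b', 'd', 'e'] -> ['d', 'a', 'b', 'e']
'a': index 1 in ['d', 'a', 'b', 'e'] -> ['a', 'd', 'b', 'e']
'a': index 0 in ['a', 'd', 'b', 'e'] -> ['a', 'd', 'b', 'e']
'e': index 3 in ['a', 'd', 'b', 'e'] -> ['e', 'a', 'd', 'b']
'b': index 3 in ['e', 'a', 'd', 'b'] -> ['b', 'e', 'a', 'd']
'd': index 3 in ['b', 'e', 'a', 'd'] -> ['d', 'b', 'e', 'a']


Output: [2, 2, 2, 2, 1, 0, 3, 3, 3]


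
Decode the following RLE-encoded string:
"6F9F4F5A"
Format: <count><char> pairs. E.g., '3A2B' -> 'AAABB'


Expanding each <count><char> pair:
  6F -> 'FFFFFF'
  9F -> 'FFFFFFFFF'
  4F -> 'FFFF'
  5A -> 'AAAAA'

Decoded = FFFFFFFFFFFFFFFFFFFAAAAA


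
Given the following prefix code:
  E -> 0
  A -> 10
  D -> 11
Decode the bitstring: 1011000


Decoding step by step:
Bits 10 -> A
Bits 11 -> D
Bits 0 -> E
Bits 0 -> E
Bits 0 -> E


Decoded message: ADEEE


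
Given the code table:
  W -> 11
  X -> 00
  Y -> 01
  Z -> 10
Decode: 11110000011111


Decoding:
11 -> W
11 -> W
00 -> X
00 -> X
01 -> Y
11 -> W
11 -> W


Result: WWXXYWW


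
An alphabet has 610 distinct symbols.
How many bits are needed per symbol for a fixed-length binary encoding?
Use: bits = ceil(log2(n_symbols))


log2(610) = 9.2527
Bracket: 2^9 = 512 < 610 <= 2^10 = 1024
So ceil(log2(610)) = 10

bits = ceil(log2(610)) = ceil(9.2527) = 10 bits


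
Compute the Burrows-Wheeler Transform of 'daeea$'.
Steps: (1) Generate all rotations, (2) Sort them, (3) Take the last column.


Rotations (sorted):
  0: $daeea -> last char: a
  1: a$daee -> last char: e
  2: aeea$d -> last char: d
  3: daeea$ -> last char: $
  4: ea$dae -> last char: e
  5: eea$da -> last char: a


BWT = aed$ea


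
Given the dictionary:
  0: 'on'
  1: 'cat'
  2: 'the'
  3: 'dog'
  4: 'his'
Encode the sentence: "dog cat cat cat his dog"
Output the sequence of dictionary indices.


Look up each word in the dictionary:
  'dog' -> 3
  'cat' -> 1
  'cat' -> 1
  'cat' -> 1
  'his' -> 4
  'dog' -> 3

Encoded: [3, 1, 1, 1, 4, 3]


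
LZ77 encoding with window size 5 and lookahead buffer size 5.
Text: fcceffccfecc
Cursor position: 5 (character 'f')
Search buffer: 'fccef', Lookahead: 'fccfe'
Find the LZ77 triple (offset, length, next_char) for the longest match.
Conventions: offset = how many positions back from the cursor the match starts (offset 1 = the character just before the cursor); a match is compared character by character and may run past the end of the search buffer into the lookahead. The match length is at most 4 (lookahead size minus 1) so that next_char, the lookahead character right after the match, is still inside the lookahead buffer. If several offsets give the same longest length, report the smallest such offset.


Try each offset into the search buffer:
  offset=1 (pos 4, char 'f'): match length 1
  offset=2 (pos 3, char 'e'): match length 0
  offset=3 (pos 2, char 'c'): match length 0
  offset=4 (pos 1, char 'c'): match length 0
  offset=5 (pos 0, char 'f'): match length 3
Longest match has length 3 at offset 5.
next_char = character at position 5 + 3 = 8 -> 'f'

Best match: offset=5, length=3 (matching 'fcc' starting at position 0)
LZ77 triple: (5, 3, 'f')


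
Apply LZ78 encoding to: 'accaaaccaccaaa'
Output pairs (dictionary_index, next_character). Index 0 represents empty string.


LZ78 encoding steps:
Dictionary: {0: ''}
Step 1: w='' (idx 0), next='a' -> output (0, 'a'), add 'a' as idx 1
Step 2: w='' (idx 0), next='c' -> output (0, 'c'), add 'c' as idx 2
Step 3: w='c' (idx 2), next='a' -> output (2, 'a'), add 'ca' as idx 3
Step 4: w='a' (idx 1), next='a' -> output (1, 'a'), add 'aa' as idx 4
Step 5: w='c' (idx 2), next='c' -> output (2, 'c'), add 'cc' as idx 5
Step 6: w='a' (idx 1), next='c' -> output (1, 'c'), add 'ac' as idx 6
Step 7: w='ca' (idx 3), next='a' -> output (3, 'a'), add 'caa' as idx 7
Step 8: w='a' (idx 1), end of input -> output (1, '')


Encoded: [(0, 'a'), (0, 'c'), (2, 'a'), (1, 'a'), (2, 'c'), (1, 'c'), (3, 'a'), (1, '')]


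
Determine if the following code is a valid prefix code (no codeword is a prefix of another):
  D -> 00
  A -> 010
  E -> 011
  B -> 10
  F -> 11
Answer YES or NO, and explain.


Checking each pair (does one codeword prefix another?):
  D='00' vs A='010': no prefix
  D='00' vs E='011': no prefix
  D='00' vs B='10': no prefix
  D='00' vs F='11': no prefix
  A='010' vs D='00': no prefix
  A='010' vs E='011': no prefix
  A='010' vs B='10': no prefix
  A='010' vs F='11': no prefix
  E='011' vs D='00': no prefix
  E='011' vs A='010': no prefix
  E='011' vs B='10': no prefix
  E='011' vs F='11': no prefix
  B='10' vs D='00': no prefix
  B='10' vs A='010': no prefix
  B='10' vs E='011': no prefix
  B='10' vs F='11': no prefix
  F='11' vs D='00': no prefix
  F='11' vs A='010': no prefix
  F='11' vs E='011': no prefix
  F='11' vs B='10': no prefix
No violation found over all pairs.

YES -- this is a valid prefix code. No codeword is a prefix of any other codeword.


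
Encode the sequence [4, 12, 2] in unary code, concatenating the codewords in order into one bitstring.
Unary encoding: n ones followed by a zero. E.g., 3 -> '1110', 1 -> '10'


Encode each number as n ones followed by a terminating 0:
  4 -> 11110 (5 bits)
  12 -> 1111111111110 (13 bits)
  2 -> 110 (3 bits)
Total length = 5 + 13 + 3 = 21 bits.

Unary([4, 12, 2]) = 111101111111111110110 (21 bits)


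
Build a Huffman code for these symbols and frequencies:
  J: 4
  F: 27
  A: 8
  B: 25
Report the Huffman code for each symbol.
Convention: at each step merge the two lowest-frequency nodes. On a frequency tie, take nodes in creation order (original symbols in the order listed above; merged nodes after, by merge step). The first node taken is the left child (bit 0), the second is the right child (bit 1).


Huffman tree construction:
Step 1: Merge J(4) + A(8) = 12
Step 2: Merge (J+A)(12) + B(25) = 37
Step 3: Merge F(27) + ((J+A)+B)(37) = 64
Read each symbol's code off the tree from the root (left child = 0, right child = 1).

Codes:
  J: 100 (length 3)
  F: 0 (length 1)
  A: 101 (length 3)
  B: 11 (length 2)
Average code length: 113/64 = 1.7656 bits/symbol


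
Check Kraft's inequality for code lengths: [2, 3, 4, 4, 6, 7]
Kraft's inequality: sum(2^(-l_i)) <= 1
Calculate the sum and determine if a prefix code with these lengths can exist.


Sum = 2^(-2) + 2^(-3) + 2^(-4) + 2^(-4) + 2^(-6) + 2^(-7)
    = 0.25 + 0.125 + 0.0625 + 0.0625 + 0.015625 + 0.0078125
    = 67/128 = 0.5234375
Since 0.5234375 <= 1, Kraft's inequality IS satisfied.
A prefix code with these lengths CAN exist.

Kraft sum = 0.5234375. Satisfied.


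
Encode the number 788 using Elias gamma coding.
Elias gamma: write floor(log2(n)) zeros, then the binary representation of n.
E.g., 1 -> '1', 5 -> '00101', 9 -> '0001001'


num_bits = floor(log2(788)) + 1 = 10
leading_zeros = num_bits - 1 = 9
binary(788) = 1100010100

Elias gamma(788) = '000000000' + '1100010100' = 0000000001100010100 (19 bits)


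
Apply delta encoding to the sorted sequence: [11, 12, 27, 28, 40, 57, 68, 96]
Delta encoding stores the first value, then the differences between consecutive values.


First value: 11
Deltas:
  12 - 11 = 1
  27 - 12 = 15
  28 - 27 = 1
  40 - 28 = 12
  57 - 40 = 17
  68 - 57 = 11
  96 - 68 = 28


Delta encoded: [11, 1, 15, 1, 12, 17, 11, 28]


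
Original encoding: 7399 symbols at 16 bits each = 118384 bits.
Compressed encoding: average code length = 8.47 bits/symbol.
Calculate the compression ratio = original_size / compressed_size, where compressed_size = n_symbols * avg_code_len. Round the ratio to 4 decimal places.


original_size = n_symbols * orig_bits = 7399 * 16 = 118384 bits
compressed_size = n_symbols * avg_code_len = 7399 * 8.47 = 62669.53 bits
ratio = original_size / compressed_size = 118384 / 62669.53 = 1.889

Compression ratio = 1.889


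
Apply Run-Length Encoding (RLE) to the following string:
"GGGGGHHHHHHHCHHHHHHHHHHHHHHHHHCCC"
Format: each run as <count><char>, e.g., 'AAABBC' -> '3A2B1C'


Scanning runs left to right:
  i=0: run of 'G' x 5 -> '5G'
  i=5: run of 'H' x 7 -> '7H'
  i=12: run of 'C' x 1 -> '1C'
  i=13: run of 'H' x 17 -> '17H'
  i=30: run of 'C' x 3 -> '3C'

RLE = 5G7H1C17H3C


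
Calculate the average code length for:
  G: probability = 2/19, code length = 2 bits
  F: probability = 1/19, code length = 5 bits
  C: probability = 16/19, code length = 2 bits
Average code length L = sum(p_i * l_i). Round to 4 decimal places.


Weighted contributions p_i * l_i:
  G: (2/19) * 2 = 4/19
  F: (1/19) * 5 = 5/19
  C: (16/19) * 2 = 32/19
Sum = (4 + 5 + 32)/19 = 41/19

L = 41/19 = 2.1579 bits/symbol


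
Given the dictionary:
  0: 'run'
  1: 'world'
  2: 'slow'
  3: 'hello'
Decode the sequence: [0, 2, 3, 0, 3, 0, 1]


Look up each index in the dictionary:
  0 -> 'run'
  2 -> 'slow'
  3 -> 'hello'
  0 -> 'run'
  3 -> 'hello'
  0 -> 'run'
  1 -> 'world'

Decoded: "run slow hello run hello run world"


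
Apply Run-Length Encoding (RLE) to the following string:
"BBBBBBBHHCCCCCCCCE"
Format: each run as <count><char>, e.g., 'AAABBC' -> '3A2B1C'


Scanning runs left to right:
  i=0: run of 'B' x 7 -> '7B'
  i=7: run of 'H' x 2 -> '2H'
  i=9: run of 'C' x 8 -> '8C'
  i=17: run of 'E' x 1 -> '1E'

RLE = 7B2H8C1E


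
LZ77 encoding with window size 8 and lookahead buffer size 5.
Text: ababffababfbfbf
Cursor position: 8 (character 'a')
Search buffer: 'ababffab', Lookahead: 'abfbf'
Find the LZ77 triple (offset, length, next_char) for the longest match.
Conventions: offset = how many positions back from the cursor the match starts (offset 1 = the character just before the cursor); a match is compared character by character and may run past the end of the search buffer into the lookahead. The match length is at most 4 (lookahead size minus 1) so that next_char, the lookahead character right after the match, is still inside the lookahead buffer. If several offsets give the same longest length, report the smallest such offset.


Try each offset into the search buffer:
  offset=1 (pos 7, char 'b'): match length 0
  offset=2 (pos 6, char 'a'): match length 2
  offset=3 (pos 5, char 'f'): match length 0
  offset=4 (pos 4, char 'f'): match length 0
  offset=5 (pos 3, char 'b'): match length 0
  offset=6 (pos 2, char 'a'): match length 3
  offset=7 (pos 1, char 'b'): match length 0
  offset=8 (pos 0, char 'a'): match length 2
Longest match has length 3 at offset 6.
next_char = character at position 8 + 3 = 11 -> 'b'

Best match: offset=6, length=3 (matching 'abf' starting at position 2)
LZ77 triple: (6, 3, 'b')


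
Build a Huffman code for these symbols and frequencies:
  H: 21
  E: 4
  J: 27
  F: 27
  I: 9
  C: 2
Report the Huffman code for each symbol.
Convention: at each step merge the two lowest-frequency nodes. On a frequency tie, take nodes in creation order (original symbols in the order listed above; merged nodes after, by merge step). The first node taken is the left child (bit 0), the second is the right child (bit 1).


Huffman tree construction:
Step 1: Merge C(2) + E(4) = 6
Step 2: Merge (C+E)(6) + I(9) = 15
Step 3: Merge ((C+E)+I)(15) + H(21) = 36
Step 4: Merge J(27) + F(27) = 54
Step 5: Merge (((C+E)+I)+H)(36) + (J+F)(54) = 90
Read each symbol's code off the tree from the root (left child = 0, right child = 1).

Codes:
  H: 01 (length 2)
  E: 0001 (length 4)
  J: 10 (length 2)
  F: 11 (length 2)
  I: 001 (length 3)
  C: 0000 (length 4)
Average code length: 201/90 = 2.2333 bits/symbol


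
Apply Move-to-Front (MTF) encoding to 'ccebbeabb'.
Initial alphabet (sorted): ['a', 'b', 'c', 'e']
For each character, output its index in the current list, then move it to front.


MTF encoding:
'c': index 2 in ['a', 'b', 'c', 'e'] -> ['c', 'a', 'b', 'e']
'c': index 0 in ['c', 'a', 'b', 'e'] -> ['c', 'a', 'b', 'e']
'e': index 3 in ['c', 'a', 'b', 'e'] -> ['e', 'c', 'a', 'b']
'b': index 3 in ['e', 'c', 'a', 'b'] -> ['b', 'e', 'c', 'a']
'b': index 0 in ['b', 'e', 'c', 'a'] -> ['b', 'e', 'c', 'a']
'e': index 1 in ['b', 'e', 'c', 'a'] -> ['e', 'b', 'c', 'a']
'a': index 3 in ['e', 'b', 'c', 'a'] -> ['a', 'e', 'b', 'c']
'b': index 2 in ['a', 'e', 'b', 'c'] -> ['b', 'a', 'e', 'c']
'b': index 0 in ['b', 'a', 'e', 'c'] -> ['b', 'a', 'e', 'c']


Output: [2, 0, 3, 3, 0, 1, 3, 2, 0]


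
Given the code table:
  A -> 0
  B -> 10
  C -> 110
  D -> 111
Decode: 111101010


Decoding:
111 -> D
10 -> B
10 -> B
10 -> B


Result: DBBB


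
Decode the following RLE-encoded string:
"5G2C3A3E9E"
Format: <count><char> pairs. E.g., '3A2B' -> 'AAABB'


Expanding each <count><char> pair:
  5G -> 'GGGGG'
  2C -> 'CC'
  3A -> 'AAA'
  3E -> 'EEE'
  9E -> 'EEEEEEEEE'

Decoded = GGGGGCCAAAEEEEEEEEEEEE


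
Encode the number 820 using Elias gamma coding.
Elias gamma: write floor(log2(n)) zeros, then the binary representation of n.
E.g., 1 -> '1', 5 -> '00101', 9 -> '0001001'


num_bits = floor(log2(820)) + 1 = 10
leading_zeros = num_bits - 1 = 9
binary(820) = 1100110100

Elias gamma(820) = '000000000' + '1100110100' = 0000000001100110100 (19 bits)


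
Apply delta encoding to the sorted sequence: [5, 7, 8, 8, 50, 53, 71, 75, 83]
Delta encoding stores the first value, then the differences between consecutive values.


First value: 5
Deltas:
  7 - 5 = 2
  8 - 7 = 1
  8 - 8 = 0
  50 - 8 = 42
  53 - 50 = 3
  71 - 53 = 18
  75 - 71 = 4
  83 - 75 = 8


Delta encoded: [5, 2, 1, 0, 42, 3, 18, 4, 8]


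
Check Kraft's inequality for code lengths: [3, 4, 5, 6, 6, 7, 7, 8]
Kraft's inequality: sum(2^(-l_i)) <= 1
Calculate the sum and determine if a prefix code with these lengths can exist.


Sum = 2^(-3) + 2^(-4) + 2^(-5) + 2^(-6) + 2^(-6) + 2^(-7) + 2^(-7) + 2^(-8)
    = 0.125 + 0.0625 + 0.03125 + 0.015625 + 0.015625 + 0.0078125 + 0.0078125 + 0.00390625
    = 69/256 = 0.26953125
Since 0.26953125 <= 1, Kraft's inequality IS satisfied.
A prefix code with these lengths CAN exist.

Kraft sum = 0.26953125. Satisfied.


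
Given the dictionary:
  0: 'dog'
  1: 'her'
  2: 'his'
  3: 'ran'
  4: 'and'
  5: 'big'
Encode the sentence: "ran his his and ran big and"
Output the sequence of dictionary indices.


Look up each word in the dictionary:
  'ran' -> 3
  'his' -> 2
  'his' -> 2
  'and' -> 4
  'ran' -> 3
  'big' -> 5
  'and' -> 4

Encoded: [3, 2, 2, 4, 3, 5, 4]


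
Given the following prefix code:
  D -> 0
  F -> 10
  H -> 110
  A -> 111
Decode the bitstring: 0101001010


Decoding step by step:
Bits 0 -> D
Bits 10 -> F
Bits 10 -> F
Bits 0 -> D
Bits 10 -> F
Bits 10 -> F


Decoded message: DFFDFF


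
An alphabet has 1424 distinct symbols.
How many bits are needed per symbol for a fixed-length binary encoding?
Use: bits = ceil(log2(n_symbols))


log2(1424) = 10.4757
Bracket: 2^10 = 1024 < 1424 <= 2^11 = 2048
So ceil(log2(1424)) = 11

bits = ceil(log2(1424)) = ceil(10.4757) = 11 bits


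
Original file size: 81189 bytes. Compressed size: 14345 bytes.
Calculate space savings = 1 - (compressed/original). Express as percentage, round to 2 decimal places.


ratio = compressed/original = 14345/81189 = 0.176686
savings = 1 - ratio = 1 - 0.176686 = 0.823314
as a percentage: 0.823314 * 100 = 82.33%

Space savings = 1 - 14345/81189 = 82.33%


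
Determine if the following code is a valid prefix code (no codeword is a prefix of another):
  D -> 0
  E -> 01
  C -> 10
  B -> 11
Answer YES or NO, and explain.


Checking each pair (does one codeword prefix another?):
  D='0' vs E='01': prefix -- VIOLATION

NO -- this is NOT a valid prefix code. D (0) is a prefix of E (01).


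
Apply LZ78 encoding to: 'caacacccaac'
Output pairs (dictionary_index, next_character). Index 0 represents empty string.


LZ78 encoding steps:
Dictionary: {0: ''}
Step 1: w='' (idx 0), next='c' -> output (0, 'c'), add 'c' as idx 1
Step 2: w='' (idx 0), next='a' -> output (0, 'a'), add 'a' as idx 2
Step 3: w='a' (idx 2), next='c' -> output (2, 'c'), add 'ac' as idx 3
Step 4: w='ac' (idx 3), next='c' -> output (3, 'c'), add 'acc' as idx 4
Step 5: w='c' (idx 1), next='a' -> output (1, 'a'), add 'ca' as idx 5
Step 6: w='ac' (idx 3), end of input -> output (3, '')


Encoded: [(0, 'c'), (0, 'a'), (2, 'c'), (3, 'c'), (1, 'a'), (3, '')]


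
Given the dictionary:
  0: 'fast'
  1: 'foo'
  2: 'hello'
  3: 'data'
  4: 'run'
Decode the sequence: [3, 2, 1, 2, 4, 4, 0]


Look up each index in the dictionary:
  3 -> 'data'
  2 -> 'hello'
  1 -> 'foo'
  2 -> 'hello'
  4 -> 'run'
  4 -> 'run'
  0 -> 'fast'

Decoded: "data hello foo hello run run fast"


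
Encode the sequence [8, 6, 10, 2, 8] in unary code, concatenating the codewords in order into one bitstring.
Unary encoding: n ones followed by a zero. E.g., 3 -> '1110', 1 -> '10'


Encode each number as n ones followed by a terminating 0:
  8 -> 111111110 (9 bits)
  6 -> 1111110 (7 bits)
  10 -> 11111111110 (11 bits)
  2 -> 110 (3 bits)
  8 -> 111111110 (9 bits)
Total length = 9 + 7 + 11 + 3 + 9 = 39 bits.

Unary([8, 6, 10, 2, 8]) = 111111110111111011111111110110111111110 (39 bits)


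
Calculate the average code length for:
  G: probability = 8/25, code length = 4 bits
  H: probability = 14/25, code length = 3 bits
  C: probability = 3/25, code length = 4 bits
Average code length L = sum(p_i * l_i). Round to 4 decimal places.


Weighted contributions p_i * l_i:
  G: (8/25) * 4 = 32/25
  H: (14/25) * 3 = 42/25
  C: (3/25) * 4 = 12/25
Sum = (32 + 42 + 12)/25 = 86/25

L = 86/25 = 3.4400 bits/symbol


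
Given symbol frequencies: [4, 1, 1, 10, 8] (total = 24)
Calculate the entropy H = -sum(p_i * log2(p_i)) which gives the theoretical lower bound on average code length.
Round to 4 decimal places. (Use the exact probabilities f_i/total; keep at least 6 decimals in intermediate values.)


Per-symbol terms -p_i * log2(p_i) with p_i = f_i/24:
  p = 4/24 = 0.166667: log2(p) = -2.584963, -p*log2(p) = 0.430827
  p = 1/24 = 0.041667: log2(p) = -4.584963, -p*log2(p) = 0.191040
  p = 1/24 = 0.041667: log2(p) = -4.584963, -p*log2(p) = 0.191040
  p = 10/24 = 0.416667: log2(p) = -1.263034, -p*log2(p) = 0.526264
  p = 8/24 = 0.333333: log2(p) = -1.584963, -p*log2(p) = 0.528321
H = 0.430827 + 0.191040 + 0.191040 + 0.526264 + 0.528321 = 1.867492

H = 1.8675 bits/symbol


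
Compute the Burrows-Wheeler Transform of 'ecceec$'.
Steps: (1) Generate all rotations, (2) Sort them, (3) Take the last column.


Rotations (sorted):
  0: $ecceec -> last char: c
  1: c$eccee -> last char: e
  2: cceec$e -> last char: e
  3: ceec$ec -> last char: c
  4: ec$ecce -> last char: e
  5: ecceec$ -> last char: $
  6: eec$ecc -> last char: c


BWT = ceece$c


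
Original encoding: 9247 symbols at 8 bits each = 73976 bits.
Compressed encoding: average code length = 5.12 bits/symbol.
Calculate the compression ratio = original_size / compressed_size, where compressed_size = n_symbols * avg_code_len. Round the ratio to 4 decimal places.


original_size = n_symbols * orig_bits = 9247 * 8 = 73976 bits
compressed_size = n_symbols * avg_code_len = 9247 * 5.12 = 47344.64 bits
ratio = original_size / compressed_size = 73976 / 47344.64 = 1.5625

Compression ratio = 1.5625


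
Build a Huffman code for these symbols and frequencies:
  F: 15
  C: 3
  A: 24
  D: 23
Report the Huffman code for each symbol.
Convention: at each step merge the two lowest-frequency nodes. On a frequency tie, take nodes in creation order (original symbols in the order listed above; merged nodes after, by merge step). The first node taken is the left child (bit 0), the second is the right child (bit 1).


Huffman tree construction:
Step 1: Merge C(3) + F(15) = 18
Step 2: Merge (C+F)(18) + D(23) = 41
Step 3: Merge A(24) + ((C+F)+D)(41) = 65
Read each symbol's code off the tree from the root (left child = 0, right child = 1).

Codes:
  F: 101 (length 3)
  C: 100 (length 3)
  A: 0 (length 1)
  D: 11 (length 2)
Average code length: 124/65 = 1.9077 bits/symbol


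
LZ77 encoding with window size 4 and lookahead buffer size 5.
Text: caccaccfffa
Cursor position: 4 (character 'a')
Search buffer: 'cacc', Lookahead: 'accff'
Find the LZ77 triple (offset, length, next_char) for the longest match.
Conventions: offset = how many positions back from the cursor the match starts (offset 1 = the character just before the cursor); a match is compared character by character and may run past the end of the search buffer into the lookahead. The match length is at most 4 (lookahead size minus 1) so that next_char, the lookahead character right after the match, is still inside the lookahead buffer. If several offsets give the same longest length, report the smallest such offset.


Try each offset into the search buffer:
  offset=1 (pos 3, char 'c'): match length 0
  offset=2 (pos 2, char 'c'): match length 0
  offset=3 (pos 1, char 'a'): match length 3
  offset=4 (pos 0, char 'c'): match length 0
Longest match has length 3 at offset 3.
next_char = character at position 4 + 3 = 7 -> 'f'

Best match: offset=3, length=3 (matching 'acc' starting at position 1)
LZ77 triple: (3, 3, 'f')


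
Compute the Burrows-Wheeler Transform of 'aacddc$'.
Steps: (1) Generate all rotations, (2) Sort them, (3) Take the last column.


Rotations (sorted):
  0: $aacddc -> last char: c
  1: aacddc$ -> last char: $
  2: acddc$a -> last char: a
  3: c$aacdd -> last char: d
  4: cddc$aa -> last char: a
  5: dc$aacd -> last char: d
  6: ddc$aac -> last char: c


BWT = c$adadc


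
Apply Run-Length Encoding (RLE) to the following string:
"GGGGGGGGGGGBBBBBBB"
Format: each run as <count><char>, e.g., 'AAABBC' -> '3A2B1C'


Scanning runs left to right:
  i=0: run of 'G' x 11 -> '11G'
  i=11: run of 'B' x 7 -> '7B'

RLE = 11G7B


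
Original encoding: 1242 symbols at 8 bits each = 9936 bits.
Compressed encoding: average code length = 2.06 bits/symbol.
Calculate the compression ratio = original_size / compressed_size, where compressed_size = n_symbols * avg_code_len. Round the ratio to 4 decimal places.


original_size = n_symbols * orig_bits = 1242 * 8 = 9936 bits
compressed_size = n_symbols * avg_code_len = 1242 * 2.06 = 2558.52 bits
ratio = original_size / compressed_size = 9936 / 2558.52 = 3.8835

Compression ratio = 3.8835


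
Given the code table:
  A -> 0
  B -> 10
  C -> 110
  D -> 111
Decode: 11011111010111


Decoding:
110 -> C
111 -> D
110 -> C
10 -> B
111 -> D


Result: CDCBD


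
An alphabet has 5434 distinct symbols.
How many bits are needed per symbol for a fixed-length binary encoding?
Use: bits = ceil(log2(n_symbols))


log2(5434) = 12.4078
Bracket: 2^12 = 4096 < 5434 <= 2^13 = 8192
So ceil(log2(5434)) = 13

bits = ceil(log2(5434)) = ceil(12.4078) = 13 bits


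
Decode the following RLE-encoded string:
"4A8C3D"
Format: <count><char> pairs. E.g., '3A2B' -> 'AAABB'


Expanding each <count><char> pair:
  4A -> 'AAAA'
  8C -> 'CCCCCCCC'
  3D -> 'DDD'

Decoded = AAAACCCCCCCCDDD


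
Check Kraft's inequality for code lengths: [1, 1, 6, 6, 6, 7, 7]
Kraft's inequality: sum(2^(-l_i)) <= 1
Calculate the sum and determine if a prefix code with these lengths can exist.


Sum = 2^(-1) + 2^(-1) + 2^(-6) + 2^(-6) + 2^(-6) + 2^(-7) + 2^(-7)
    = 0.5 + 0.5 + 0.015625 + 0.015625 + 0.015625 + 0.0078125 + 0.0078125
    = 136/128 = 1.0625
Since 1.0625 > 1, Kraft's inequality is NOT satisfied.
A prefix code with these lengths CANNOT exist.

Kraft sum = 1.0625. Not satisfied.


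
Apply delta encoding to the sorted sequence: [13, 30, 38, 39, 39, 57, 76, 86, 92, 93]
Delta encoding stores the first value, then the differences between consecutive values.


First value: 13
Deltas:
  30 - 13 = 17
  38 - 30 = 8
  39 - 38 = 1
  39 - 39 = 0
  57 - 39 = 18
  76 - 57 = 19
  86 - 76 = 10
  92 - 86 = 6
  93 - 92 = 1


Delta encoded: [13, 17, 8, 1, 0, 18, 19, 10, 6, 1]


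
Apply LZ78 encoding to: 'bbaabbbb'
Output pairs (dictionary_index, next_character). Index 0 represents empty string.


LZ78 encoding steps:
Dictionary: {0: ''}
Step 1: w='' (idx 0), next='b' -> output (0, 'b'), add 'b' as idx 1
Step 2: w='b' (idx 1), next='a' -> output (1, 'a'), add 'ba' as idx 2
Step 3: w='' (idx 0), next='a' -> output (0, 'a'), add 'a' as idx 3
Step 4: w='b' (idx 1), next='b' -> output (1, 'b'), add 'bb' as idx 4
Step 5: w='bb' (idx 4), end of input -> output (4, '')


Encoded: [(0, 'b'), (1, 'a'), (0, 'a'), (1, 'b'), (4, '')]


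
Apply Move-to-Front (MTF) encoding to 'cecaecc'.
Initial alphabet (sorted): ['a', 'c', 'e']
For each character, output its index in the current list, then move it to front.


MTF encoding:
'c': index 1 in ['a', 'c', 'e'] -> ['c', 'a', 'e']
'e': index 2 in ['c', 'a', 'e'] -> ['e', 'c', 'a']
'c': index 1 in ['e', 'c', 'a'] -> ['c', 'e', 'a']
'a': index 2 in ['c', 'e', 'a'] -> ['a', 'c', 'e']
'e': index 2 in ['a', 'c', 'e'] -> ['e', 'a', 'c']
'c': index 2 in ['e', 'a', 'c'] -> ['c', 'e', 'a']
'c': index 0 in ['c', 'e', 'a'] -> ['c', 'e', 'a']


Output: [1, 2, 1, 2, 2, 2, 0]


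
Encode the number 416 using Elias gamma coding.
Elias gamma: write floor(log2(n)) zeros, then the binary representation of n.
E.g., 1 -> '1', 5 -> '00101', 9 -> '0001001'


num_bits = floor(log2(416)) + 1 = 9
leading_zeros = num_bits - 1 = 8
binary(416) = 110100000

Elias gamma(416) = '00000000' + '110100000' = 00000000110100000 (17 bits)


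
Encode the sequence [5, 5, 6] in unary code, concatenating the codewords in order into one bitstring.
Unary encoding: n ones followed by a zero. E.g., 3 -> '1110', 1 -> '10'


Encode each number as n ones followed by a terminating 0:
  5 -> 111110 (6 bits)
  5 -> 111110 (6 bits)
  6 -> 1111110 (7 bits)
Total length = 6 + 6 + 7 = 19 bits.

Unary([5, 5, 6]) = 1111101111101111110 (19 bits)


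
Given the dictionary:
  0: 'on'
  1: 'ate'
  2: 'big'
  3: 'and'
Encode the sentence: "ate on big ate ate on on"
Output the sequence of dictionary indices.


Look up each word in the dictionary:
  'ate' -> 1
  'on' -> 0
  'big' -> 2
  'ate' -> 1
  'ate' -> 1
  'on' -> 0
  'on' -> 0

Encoded: [1, 0, 2, 1, 1, 0, 0]


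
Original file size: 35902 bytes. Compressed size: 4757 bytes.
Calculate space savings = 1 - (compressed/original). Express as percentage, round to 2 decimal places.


ratio = compressed/original = 4757/35902 = 0.1325
savings = 1 - ratio = 1 - 0.1325 = 0.8675
as a percentage: 0.8675 * 100 = 86.75%

Space savings = 1 - 4757/35902 = 86.75%


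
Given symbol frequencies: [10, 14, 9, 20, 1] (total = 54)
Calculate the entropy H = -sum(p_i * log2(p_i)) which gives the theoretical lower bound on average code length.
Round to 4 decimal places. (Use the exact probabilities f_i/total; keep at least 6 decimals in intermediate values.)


Per-symbol terms -p_i * log2(p_i) with p_i = f_i/54:
  p = 10/54 = 0.185185: log2(p) = -2.432959, -p*log2(p) = 0.450548
  p = 14/54 = 0.259259: log2(p) = -1.947533, -p*log2(p) = 0.504916
  p = 9/54 = 0.166667: log2(p) = -2.584963, -p*log2(p) = 0.430827
  p = 20/54 = 0.370370: log2(p) = -1.432959, -p*log2(p) = 0.530726
  p = 1/54 = 0.018519: log2(p) = -5.754888, -p*log2(p) = 0.106572
H = 0.450548 + 0.504916 + 0.430827 + 0.530726 + 0.106572 = 2.023589

H = 2.0236 bits/symbol


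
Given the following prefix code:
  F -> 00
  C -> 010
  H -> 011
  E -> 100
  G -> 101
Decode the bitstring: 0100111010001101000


Decoding step by step:
Bits 010 -> C
Bits 011 -> H
Bits 101 -> G
Bits 00 -> F
Bits 011 -> H
Bits 010 -> C
Bits 00 -> F


Decoded message: CHGFHCF


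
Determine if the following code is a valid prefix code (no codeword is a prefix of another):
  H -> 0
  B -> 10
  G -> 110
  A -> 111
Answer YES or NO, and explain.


Checking each pair (does one codeword prefix another?):
  H='0' vs B='10': no prefix
  H='0' vs G='110': no prefix
  H='0' vs A='111': no prefix
  B='10' vs H='0': no prefix
  B='10' vs G='110': no prefix
  B='10' vs A='111': no prefix
  G='110' vs H='0': no prefix
  G='110' vs B='10': no prefix
  G='110' vs A='111': no prefix
  A='111' vs H='0': no prefix
  A='111' vs B='10': no prefix
  A='111' vs G='110': no prefix
No violation found over all pairs.

YES -- this is a valid prefix code. No codeword is a prefix of any other codeword.


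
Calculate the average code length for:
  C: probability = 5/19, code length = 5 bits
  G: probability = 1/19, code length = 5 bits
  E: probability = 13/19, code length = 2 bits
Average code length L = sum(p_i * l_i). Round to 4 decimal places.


Weighted contributions p_i * l_i:
  C: (5/19) * 5 = 25/19
  G: (1/19) * 5 = 5/19
  E: (13/19) * 2 = 26/19
Sum = (25 + 5 + 26)/19 = 56/19

L = 56/19 = 2.9474 bits/symbol


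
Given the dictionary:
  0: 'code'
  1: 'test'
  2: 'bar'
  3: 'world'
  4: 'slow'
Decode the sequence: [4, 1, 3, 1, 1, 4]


Look up each index in the dictionary:
  4 -> 'slow'
  1 -> 'test'
  3 -> 'world'
  1 -> 'test'
  1 -> 'test'
  4 -> 'slow'

Decoded: "slow test world test test slow"


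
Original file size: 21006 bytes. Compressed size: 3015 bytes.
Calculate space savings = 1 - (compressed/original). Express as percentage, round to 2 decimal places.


ratio = compressed/original = 3015/21006 = 0.14353
savings = 1 - ratio = 1 - 0.14353 = 0.85647
as a percentage: 0.85647 * 100 = 85.65%

Space savings = 1 - 3015/21006 = 85.65%


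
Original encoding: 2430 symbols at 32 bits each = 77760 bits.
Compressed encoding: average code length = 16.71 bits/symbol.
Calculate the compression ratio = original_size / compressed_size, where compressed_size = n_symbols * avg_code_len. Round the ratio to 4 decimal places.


original_size = n_symbols * orig_bits = 2430 * 32 = 77760 bits
compressed_size = n_symbols * avg_code_len = 2430 * 16.71 = 40605.3 bits
ratio = original_size / compressed_size = 77760 / 40605.3 = 1.915

Compression ratio = 1.915


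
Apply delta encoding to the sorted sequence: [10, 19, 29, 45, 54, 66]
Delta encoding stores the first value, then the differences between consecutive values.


First value: 10
Deltas:
  19 - 10 = 9
  29 - 19 = 10
  45 - 29 = 16
  54 - 45 = 9
  66 - 54 = 12


Delta encoded: [10, 9, 10, 16, 9, 12]


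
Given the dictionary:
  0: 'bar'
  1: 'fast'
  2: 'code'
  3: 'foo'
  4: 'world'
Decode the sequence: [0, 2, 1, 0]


Look up each index in the dictionary:
  0 -> 'bar'
  2 -> 'code'
  1 -> 'fast'
  0 -> 'bar'

Decoded: "bar code fast bar"


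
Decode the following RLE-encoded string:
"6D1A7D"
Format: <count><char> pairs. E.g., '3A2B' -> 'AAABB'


Expanding each <count><char> pair:
  6D -> 'DDDDDD'
  1A -> 'A'
  7D -> 'DDDDDDD'

Decoded = DDDDDDADDDDDDD


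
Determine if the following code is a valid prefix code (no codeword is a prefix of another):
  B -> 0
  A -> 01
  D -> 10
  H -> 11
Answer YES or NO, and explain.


Checking each pair (does one codeword prefix another?):
  B='0' vs A='01': prefix -- VIOLATION

NO -- this is NOT a valid prefix code. B (0) is a prefix of A (01).


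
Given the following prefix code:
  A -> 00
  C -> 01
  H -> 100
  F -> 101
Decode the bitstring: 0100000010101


Decoding step by step:
Bits 01 -> C
Bits 00 -> A
Bits 00 -> A
Bits 00 -> A
Bits 101 -> F
Bits 01 -> C


Decoded message: CAAAFC


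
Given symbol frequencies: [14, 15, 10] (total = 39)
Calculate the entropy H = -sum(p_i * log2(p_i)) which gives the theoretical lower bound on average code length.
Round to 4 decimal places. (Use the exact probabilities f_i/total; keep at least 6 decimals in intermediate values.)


Per-symbol terms -p_i * log2(p_i) with p_i = f_i/39:
  p = 14/39 = 0.358974: log2(p) = -1.478047, -p*log2(p) = 0.530581
  p = 15/39 = 0.384615: log2(p) = -1.378512, -p*log2(p) = 0.530197
  p = 10/39 = 0.256410: log2(p) = -1.963474, -p*log2(p) = 0.503455
H = 0.530581 + 0.530197 + 0.503455 = 1.564233

H = 1.5642 bits/symbol


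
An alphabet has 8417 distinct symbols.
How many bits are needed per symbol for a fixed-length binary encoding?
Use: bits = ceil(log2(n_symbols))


log2(8417) = 13.0391
Bracket: 2^13 = 8192 < 8417 <= 2^14 = 16384
So ceil(log2(8417)) = 14

bits = ceil(log2(8417)) = ceil(13.0391) = 14 bits


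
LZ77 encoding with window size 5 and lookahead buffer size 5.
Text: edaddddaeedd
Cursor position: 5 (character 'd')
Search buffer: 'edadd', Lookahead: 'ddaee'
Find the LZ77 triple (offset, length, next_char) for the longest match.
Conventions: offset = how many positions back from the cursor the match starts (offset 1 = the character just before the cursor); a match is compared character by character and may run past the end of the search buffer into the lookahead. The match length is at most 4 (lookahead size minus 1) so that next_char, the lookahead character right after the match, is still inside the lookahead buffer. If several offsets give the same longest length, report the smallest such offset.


Try each offset into the search buffer:
  offset=1 (pos 4, char 'd'): match length 2
  offset=2 (pos 3, char 'd'): match length 2
  offset=3 (pos 2, char 'a'): match length 0
  offset=4 (pos 1, char 'd'): match length 1
  offset=5 (pos 0, char 'e'): match length 0
Longest match has length 2, found at offsets 1, 2; take the smallest, offset 1.
next_char = character at position 5 + 2 = 7 -> 'a'

Best match: offset=1, length=2 (matching 'dd' starting at position 4)
LZ77 triple: (1, 2, 'a')
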